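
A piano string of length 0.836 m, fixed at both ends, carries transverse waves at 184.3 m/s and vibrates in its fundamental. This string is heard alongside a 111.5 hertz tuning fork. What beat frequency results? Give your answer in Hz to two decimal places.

1.27 Hz

For a string fixed at both ends, f_n = n·v/(2L) = 1·184.3/(2·0.836) = 110.2273 Hz.
f_beat = |110.2273 − 111.5| = 1.27 Hz.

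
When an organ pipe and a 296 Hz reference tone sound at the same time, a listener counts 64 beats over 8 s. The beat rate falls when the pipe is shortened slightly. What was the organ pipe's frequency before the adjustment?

288 Hz

Beat frequency = 64/8 = 8 Hz.
|f − 296| = 8, so the organ pipe was at either 288 Hz or 304 Hz.
A shorter pipe has a higher fundamental; the adjustment raises the organ pipe's frequency.
The beat rate fell, so the adjustment moved the organ pipe toward 296 Hz — it must have started below the reference.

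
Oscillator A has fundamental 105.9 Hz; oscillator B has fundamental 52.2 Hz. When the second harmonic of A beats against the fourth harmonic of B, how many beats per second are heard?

3.0 Hz

Second harmonic of the first: 2·105.9 = 211.8 Hz.
Fourth harmonic of the second: 4·52.2 = 208.8 Hz.
f_beat = |211.8 − 208.8| = 3.0 Hz.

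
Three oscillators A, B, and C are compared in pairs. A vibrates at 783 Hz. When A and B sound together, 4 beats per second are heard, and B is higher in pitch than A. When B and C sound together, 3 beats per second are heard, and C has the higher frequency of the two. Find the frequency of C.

790 Hz

B is above A, so f_B = 783 + 4 = 787 Hz.
C is above B, so f_C = 787 + 3 = 790 Hz.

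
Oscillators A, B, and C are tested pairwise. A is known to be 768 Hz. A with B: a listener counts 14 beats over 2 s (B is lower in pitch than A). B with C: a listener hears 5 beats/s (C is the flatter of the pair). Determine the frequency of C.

756 Hz

A–B: Beat frequency = 14/2 = 7 Hz.
B is below A, so f_B = 768 − 7 = 761 Hz.
C is below B, so f_C = 761 − 5 = 756 Hz.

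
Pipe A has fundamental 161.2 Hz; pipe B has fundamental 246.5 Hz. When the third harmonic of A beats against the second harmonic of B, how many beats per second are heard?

Third harmonic of the first: 3·161.2 = 483.6 Hz.
Second harmonic of the second: 2·246.5 = 493.0 Hz.
f_beat = |483.6 − 493.0| = 9.4 Hz.

9.4 Hz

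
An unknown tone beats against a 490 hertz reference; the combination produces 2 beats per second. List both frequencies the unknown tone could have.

|f − 490| = 2, so f = 490 ± 2.

488 Hz or 492 Hz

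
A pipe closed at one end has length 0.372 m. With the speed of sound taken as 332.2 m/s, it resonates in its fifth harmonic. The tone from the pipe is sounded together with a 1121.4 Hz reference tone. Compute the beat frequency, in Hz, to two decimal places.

Closed pipe (odd harmonics): f_n = n·v/(4L) = 5·332.2/(4·0.372) = 1116.2634 Hz.
f_beat = |1116.2634 − 1121.4| = 5.14 Hz.

5.14 Hz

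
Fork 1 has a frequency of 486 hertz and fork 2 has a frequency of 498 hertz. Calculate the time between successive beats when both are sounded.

0.083 s

f_beat = |486 − 498| = 12 Hz.
Beat period T = 1 / f_beat = 1 / 12 s.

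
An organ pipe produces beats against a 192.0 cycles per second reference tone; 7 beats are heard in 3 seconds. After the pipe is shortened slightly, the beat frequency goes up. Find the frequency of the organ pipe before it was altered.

194.3333 Hz

Beat frequency = 7/3 = 2.3333 Hz.
|f − 192.0| = 2.3333, so the organ pipe was at either 189.6667 Hz or 194.3333 Hz.
A shorter pipe has a higher fundamental; the adjustment raises the organ pipe's frequency.
The beat rate rose, so the adjustment moved the organ pipe further from 192.0 Hz — it was already above the reference.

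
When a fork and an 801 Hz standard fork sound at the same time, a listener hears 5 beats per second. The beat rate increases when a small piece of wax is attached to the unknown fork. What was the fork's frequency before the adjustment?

|f − 801| = 5, so the fork was at either 796 Hz or 806 Hz.
Loading a fork with wax lowers its frequency; the adjustment lowers the fork's frequency.
The beat rate rose, so the adjustment moved the fork further from 801 Hz — it was already below the reference.

796 Hz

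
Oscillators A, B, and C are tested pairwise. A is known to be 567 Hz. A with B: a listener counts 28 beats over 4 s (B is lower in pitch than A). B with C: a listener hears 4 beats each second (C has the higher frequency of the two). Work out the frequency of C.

564 Hz

A–B: Beat frequency = 28/4 = 7 Hz.
B is below A, so f_B = 567 − 7 = 560 Hz.
C is above B, so f_C = 560 + 4 = 564 Hz.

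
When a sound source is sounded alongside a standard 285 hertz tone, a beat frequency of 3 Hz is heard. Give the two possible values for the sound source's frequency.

282 Hz or 288 Hz

|f − 285| = 3, so f = 285 ± 3.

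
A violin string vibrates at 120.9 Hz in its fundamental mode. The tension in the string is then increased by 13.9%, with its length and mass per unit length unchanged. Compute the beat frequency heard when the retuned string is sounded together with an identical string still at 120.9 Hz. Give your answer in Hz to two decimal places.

For a string, f ∝ √T, so the new frequency is 120.9·√1.139 = 129.0292 Hz.
f_beat = |129.0292 − 120.9| = 8.13 Hz.

8.13 Hz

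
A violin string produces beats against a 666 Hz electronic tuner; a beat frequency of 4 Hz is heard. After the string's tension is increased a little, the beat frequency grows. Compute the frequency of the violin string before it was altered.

670 Hz

|f − 666| = 4, so the violin string was at either 662 Hz or 670 Hz.
Higher tension means higher frequency; the adjustment raises the violin string's frequency.
The beat rate rose, so the adjustment moved the violin string further from 666 Hz — it was already above the reference.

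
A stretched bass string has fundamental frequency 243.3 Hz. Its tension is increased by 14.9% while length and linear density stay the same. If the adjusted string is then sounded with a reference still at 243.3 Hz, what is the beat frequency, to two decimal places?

For a string, f ∝ √T, so the new frequency is 243.3·√1.149 = 260.7967 Hz.
f_beat = |260.7967 − 243.3| = 17.50 Hz.

17.50 Hz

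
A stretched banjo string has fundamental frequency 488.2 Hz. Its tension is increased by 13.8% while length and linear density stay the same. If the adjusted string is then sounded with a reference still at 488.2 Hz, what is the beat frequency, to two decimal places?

32.60 Hz

For a string, f ∝ √T, so the new frequency is 488.2·√1.138 = 520.7975 Hz.
f_beat = |520.7975 − 488.2| = 32.60 Hz.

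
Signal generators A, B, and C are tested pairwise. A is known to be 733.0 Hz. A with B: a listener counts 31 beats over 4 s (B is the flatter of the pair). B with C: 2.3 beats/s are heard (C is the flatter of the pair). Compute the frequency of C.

722.95 Hz

A–B: Beat frequency = 31/4 = 7.75 Hz.
B is below A, so f_B = 733.0 − 7.75 = 725.25 Hz.
C is below B, so f_C = 725.25 − 2.3 = 722.95 Hz.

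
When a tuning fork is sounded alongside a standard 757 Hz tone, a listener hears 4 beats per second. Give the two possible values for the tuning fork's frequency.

|f − 757| = 4, so f = 757 ± 4.

753 Hz or 761 Hz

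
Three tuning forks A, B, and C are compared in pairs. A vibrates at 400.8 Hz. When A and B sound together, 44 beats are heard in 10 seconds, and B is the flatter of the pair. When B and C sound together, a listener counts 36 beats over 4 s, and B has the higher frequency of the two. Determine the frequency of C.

387.4 Hz

A–B: Beat frequency = 44/10 = 4.4 Hz.
B is below A, so f_B = 400.8 − 4.4 = 396.4 Hz.
B–C: Beat frequency = 36/4 = 9 Hz.
C is below B, so f_C = 396.4 − 9 = 387.4 Hz.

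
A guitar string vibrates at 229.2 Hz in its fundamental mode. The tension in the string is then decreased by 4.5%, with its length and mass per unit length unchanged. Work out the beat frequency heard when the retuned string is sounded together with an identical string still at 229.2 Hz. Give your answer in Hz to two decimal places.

For a string, f ∝ √T, so the new frequency is 229.2·√0.955 = 223.9836 Hz.
f_beat = |223.9836 − 229.2| = 5.22 Hz.

5.22 Hz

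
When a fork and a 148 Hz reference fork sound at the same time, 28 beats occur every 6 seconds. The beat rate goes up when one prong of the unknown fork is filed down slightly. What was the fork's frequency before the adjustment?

152.6667 Hz

Beat frequency = 28/6 = 4.6667 Hz.
|f − 148| = 4.6667, so the fork was at either 143.3333 Hz or 152.6667 Hz.
Filing a prong removes mass and raises the fork's frequency; the adjustment raises the fork's frequency.
The beat rate rose, so the adjustment moved the fork further from 148 Hz — it was already above the reference.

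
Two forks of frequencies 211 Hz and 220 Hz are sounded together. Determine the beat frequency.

9 Hz

The beat frequency equals the magnitude of the frequency difference.
|211 − 220| = 9 Hz.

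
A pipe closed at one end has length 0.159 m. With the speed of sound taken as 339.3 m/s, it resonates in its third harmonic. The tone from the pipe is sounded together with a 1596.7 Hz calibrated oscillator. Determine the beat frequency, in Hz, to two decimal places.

3.77 Hz

Closed pipe (odd harmonics): f_n = n·v/(4L) = 3·339.3/(4·0.159) = 1600.4717 Hz.
f_beat = |1600.4717 − 1596.7| = 3.77 Hz.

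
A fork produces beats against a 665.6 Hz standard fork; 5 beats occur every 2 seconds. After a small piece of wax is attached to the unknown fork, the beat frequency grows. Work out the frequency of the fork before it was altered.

Beat frequency = 5/2 = 2.5 Hz.
|f − 665.6| = 2.5, so the fork was at either 663.1 Hz or 668.1 Hz.
Loading a fork with wax lowers its frequency; the adjustment lowers the fork's frequency.
The beat rate rose, so the adjustment moved the fork further from 665.6 Hz — it was already below the reference.

663.1 Hz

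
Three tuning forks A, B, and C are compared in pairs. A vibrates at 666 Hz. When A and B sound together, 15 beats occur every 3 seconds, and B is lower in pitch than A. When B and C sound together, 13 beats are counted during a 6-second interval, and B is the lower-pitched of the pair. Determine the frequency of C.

663.1667 Hz

A–B: Beat frequency = 15/3 = 5 Hz.
B is below A, so f_B = 666 − 5 = 661 Hz.
B–C: Beat frequency = 13/6 = 2.1667 Hz.
C is above B, so f_C = 661 + 2.1667 = 663.1667 Hz.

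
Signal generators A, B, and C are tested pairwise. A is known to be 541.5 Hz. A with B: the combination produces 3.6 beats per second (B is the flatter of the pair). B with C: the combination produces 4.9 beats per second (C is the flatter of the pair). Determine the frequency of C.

533 Hz

B is below A, so f_B = 541.5 − 3.6 = 537.9 Hz.
C is below B, so f_C = 537.9 − 4.9 = 533 Hz.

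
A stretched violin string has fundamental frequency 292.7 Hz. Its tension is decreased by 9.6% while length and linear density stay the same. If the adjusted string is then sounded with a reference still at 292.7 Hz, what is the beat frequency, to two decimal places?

14.40 Hz

For a string, f ∝ √T, so the new frequency is 292.7·√0.904 = 278.2960 Hz.
f_beat = |278.2960 − 292.7| = 14.40 Hz.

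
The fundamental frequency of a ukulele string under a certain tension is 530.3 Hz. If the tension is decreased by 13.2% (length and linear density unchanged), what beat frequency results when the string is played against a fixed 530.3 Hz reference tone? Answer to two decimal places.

36.24 Hz

For a string, f ∝ √T, so the new frequency is 530.3·√0.868 = 494.0620 Hz.
f_beat = |494.0620 − 530.3| = 36.24 Hz.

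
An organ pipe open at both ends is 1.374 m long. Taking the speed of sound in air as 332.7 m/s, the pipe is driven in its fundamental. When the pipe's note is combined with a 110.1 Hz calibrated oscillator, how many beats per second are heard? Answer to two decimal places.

10.97 Hz

Open pipe: f_n = n·v/(2L) = 1·332.7/(2·1.374) = 121.0699 Hz.
f_beat = |121.0699 − 110.1| = 10.97 Hz.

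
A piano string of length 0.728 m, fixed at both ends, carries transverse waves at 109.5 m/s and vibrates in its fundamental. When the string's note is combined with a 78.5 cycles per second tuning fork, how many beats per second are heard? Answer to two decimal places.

3.29 Hz

For a string fixed at both ends, f_n = n·v/(2L) = 1·109.5/(2·0.728) = 75.2060 Hz.
f_beat = |75.2060 − 78.5| = 3.29 Hz.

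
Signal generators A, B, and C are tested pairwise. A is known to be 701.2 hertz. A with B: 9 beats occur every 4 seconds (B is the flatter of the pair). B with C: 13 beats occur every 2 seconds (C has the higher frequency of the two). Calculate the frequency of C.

705.45 Hz

A–B: Beat frequency = 9/4 = 2.25 Hz.
B is below A, so f_B = 701.2 − 2.25 = 698.95 Hz.
B–C: Beat frequency = 13/2 = 6.5 Hz.
C is above B, so f_C = 698.95 + 6.5 = 705.45 Hz.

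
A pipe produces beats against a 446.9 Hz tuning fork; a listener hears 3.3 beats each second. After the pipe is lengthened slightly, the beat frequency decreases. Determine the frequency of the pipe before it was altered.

|f − 446.9| = 3.3, so the pipe was at either 443.6 Hz or 450.2 Hz.
A longer pipe has a lower fundamental; the adjustment lowers the pipe's frequency.
The beat rate fell, so the adjustment moved the pipe toward 446.9 Hz — it must have started above the reference.

450.2 Hz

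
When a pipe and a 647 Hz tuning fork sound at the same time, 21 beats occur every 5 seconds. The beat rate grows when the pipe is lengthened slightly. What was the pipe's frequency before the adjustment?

642.8 Hz

Beat frequency = 21/5 = 4.2 Hz.
|f − 647| = 4.2, so the pipe was at either 642.8 Hz or 651.2 Hz.
A longer pipe has a lower fundamental; the adjustment lowers the pipe's frequency.
The beat rate rose, so the adjustment moved the pipe further from 647 Hz — it was already below the reference.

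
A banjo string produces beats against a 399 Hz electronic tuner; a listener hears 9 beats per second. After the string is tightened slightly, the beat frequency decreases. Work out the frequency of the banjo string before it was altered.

|f − 399| = 9, so the banjo string was at either 390 Hz or 408 Hz.
Increasing tension raises a string's frequency; the adjustment raises the banjo string's frequency.
The beat rate fell, so the adjustment moved the banjo string toward 399 Hz — it must have started below the reference.

390 Hz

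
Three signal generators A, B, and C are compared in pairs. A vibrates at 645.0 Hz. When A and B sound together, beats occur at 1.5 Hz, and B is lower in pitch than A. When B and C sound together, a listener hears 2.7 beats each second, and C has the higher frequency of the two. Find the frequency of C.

646.2 Hz

B is below A, so f_B = 645.0 − 1.5 = 643.5 Hz.
C is above B, so f_C = 643.5 + 2.7 = 646.2 Hz.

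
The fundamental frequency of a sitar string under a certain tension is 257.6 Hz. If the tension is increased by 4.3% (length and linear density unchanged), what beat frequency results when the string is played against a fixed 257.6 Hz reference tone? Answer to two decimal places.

5.48 Hz

For a string, f ∝ √T, so the new frequency is 257.6·√1.043 = 263.0801 Hz.
f_beat = |263.0801 − 257.6| = 5.48 Hz.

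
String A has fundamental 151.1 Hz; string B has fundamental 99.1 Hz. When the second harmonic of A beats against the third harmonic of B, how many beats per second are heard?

4.9 Hz

Second harmonic of the first: 2·151.1 = 302.2 Hz.
Third harmonic of the second: 3·99.1 = 297.3 Hz.
f_beat = |302.2 − 297.3| = 4.9 Hz.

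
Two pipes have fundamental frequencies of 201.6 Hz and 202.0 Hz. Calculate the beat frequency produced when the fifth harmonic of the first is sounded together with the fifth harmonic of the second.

2.0 Hz

Fifth harmonic of the first: 5·201.6 = 1008.0 Hz.
Fifth harmonic of the second: 5·202.0 = 1010.0 Hz.
f_beat = |1008.0 − 1010.0| = 2.0 Hz.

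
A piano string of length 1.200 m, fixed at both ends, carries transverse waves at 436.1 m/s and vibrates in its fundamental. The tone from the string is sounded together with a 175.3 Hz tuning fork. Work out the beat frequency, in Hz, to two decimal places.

For a string fixed at both ends, f_n = n·v/(2L) = 1·436.1/(2·1.200) = 181.7083 Hz.
f_beat = |181.7083 − 175.3| = 6.41 Hz.

6.41 Hz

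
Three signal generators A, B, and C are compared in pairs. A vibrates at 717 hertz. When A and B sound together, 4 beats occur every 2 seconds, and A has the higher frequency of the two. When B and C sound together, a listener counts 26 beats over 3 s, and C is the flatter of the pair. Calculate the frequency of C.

706.3333 Hz

A–B: Beat frequency = 4/2 = 2 Hz.
B is below A, so f_B = 717 − 2 = 715 Hz.
B–C: Beat frequency = 26/3 = 8.6667 Hz.
C is below B, so f_C = 715 − 8.6667 = 706.3333 Hz.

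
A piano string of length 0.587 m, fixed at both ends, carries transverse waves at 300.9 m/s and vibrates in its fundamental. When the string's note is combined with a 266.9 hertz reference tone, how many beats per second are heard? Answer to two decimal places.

10.60 Hz

For a string fixed at both ends, f_n = n·v/(2L) = 1·300.9/(2·0.587) = 256.3032 Hz.
f_beat = |256.3032 − 266.9| = 10.60 Hz.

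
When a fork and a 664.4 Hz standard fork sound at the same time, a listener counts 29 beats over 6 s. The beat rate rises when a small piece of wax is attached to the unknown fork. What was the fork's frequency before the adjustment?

659.5667 Hz

Beat frequency = 29/6 = 4.8333 Hz.
|f − 664.4| = 4.8333, so the fork was at either 659.5667 Hz or 669.2333 Hz.
Loading a fork with wax lowers its frequency; the adjustment lowers the fork's frequency.
The beat rate rose, so the adjustment moved the fork further from 664.4 Hz — it was already below the reference.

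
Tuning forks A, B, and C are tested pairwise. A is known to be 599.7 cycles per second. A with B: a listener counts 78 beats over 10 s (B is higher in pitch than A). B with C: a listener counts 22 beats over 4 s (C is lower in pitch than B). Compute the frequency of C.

A–B: Beat frequency = 78/10 = 7.8 Hz.
B is above A, so f_B = 599.7 + 7.8 = 607.5 Hz.
B–C: Beat frequency = 22/4 = 5.5 Hz.
C is below B, so f_C = 607.5 − 5.5 = 602 Hz.

602 Hz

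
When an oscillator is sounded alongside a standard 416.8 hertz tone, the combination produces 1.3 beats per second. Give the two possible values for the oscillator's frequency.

|f − 416.8| = 1.3, so f = 416.8 ± 1.3.

415.5 Hz or 418.1 Hz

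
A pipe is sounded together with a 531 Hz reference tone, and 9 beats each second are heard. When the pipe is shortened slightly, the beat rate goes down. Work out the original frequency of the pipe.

|f − 531| = 9, so the pipe was at either 522 Hz or 540 Hz.
A shorter pipe has a higher fundamental; the adjustment raises the pipe's frequency.
The beat rate fell, so the adjustment moved the pipe toward 531 Hz — it must have started below the reference.

522 Hz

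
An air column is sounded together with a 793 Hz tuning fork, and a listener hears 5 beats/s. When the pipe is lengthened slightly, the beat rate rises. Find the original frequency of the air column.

|f − 793| = 5, so the air column was at either 788 Hz or 798 Hz.
A longer pipe has a lower fundamental; the adjustment lowers the air column's frequency.
The beat rate rose, so the adjustment moved the air column further from 793 Hz — it was already below the reference.

788 Hz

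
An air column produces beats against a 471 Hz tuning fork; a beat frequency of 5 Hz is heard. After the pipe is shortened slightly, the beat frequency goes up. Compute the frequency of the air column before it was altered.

476 Hz

|f − 471| = 5, so the air column was at either 466 Hz or 476 Hz.
A shorter pipe has a higher fundamental; the adjustment raises the air column's frequency.
The beat rate rose, so the adjustment moved the air column further from 471 Hz — it was already above the reference.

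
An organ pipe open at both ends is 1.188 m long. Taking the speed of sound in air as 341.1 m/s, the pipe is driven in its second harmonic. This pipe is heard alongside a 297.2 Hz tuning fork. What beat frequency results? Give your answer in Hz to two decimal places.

10.08 Hz

Open pipe: f_n = n·v/(2L) = 2·341.1/(2·1.188) = 287.1212 Hz.
f_beat = |287.1212 − 297.2| = 10.08 Hz.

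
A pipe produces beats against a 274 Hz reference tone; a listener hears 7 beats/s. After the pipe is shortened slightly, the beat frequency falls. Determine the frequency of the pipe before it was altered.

267 Hz

|f − 274| = 7, so the pipe was at either 267 Hz or 281 Hz.
A shorter pipe has a higher fundamental; the adjustment raises the pipe's frequency.
The beat rate fell, so the adjustment moved the pipe toward 274 Hz — it must have started below the reference.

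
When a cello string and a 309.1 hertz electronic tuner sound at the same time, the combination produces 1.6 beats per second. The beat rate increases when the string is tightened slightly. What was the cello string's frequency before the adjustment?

|f − 309.1| = 1.6, so the cello string was at either 307.5 Hz or 310.7 Hz.
Increasing tension raises a string's frequency; the adjustment raises the cello string's frequency.
The beat rate rose, so the adjustment moved the cello string further from 309.1 Hz — it was already above the reference.

310.7 Hz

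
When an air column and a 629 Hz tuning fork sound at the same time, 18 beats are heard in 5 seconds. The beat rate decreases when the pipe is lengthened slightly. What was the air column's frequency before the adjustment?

Beat frequency = 18/5 = 3.6 Hz.
|f − 629| = 3.6, so the air column was at either 625.4 Hz or 632.6 Hz.
A longer pipe has a lower fundamental; the adjustment lowers the air column's frequency.
The beat rate fell, so the adjustment moved the air column toward 629 Hz — it must have started above the reference.

632.6 Hz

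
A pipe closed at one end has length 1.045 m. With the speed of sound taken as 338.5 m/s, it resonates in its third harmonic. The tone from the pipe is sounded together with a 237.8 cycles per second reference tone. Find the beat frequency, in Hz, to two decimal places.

5.14 Hz

Closed pipe (odd harmonics): f_n = n·v/(4L) = 3·338.5/(4·1.045) = 242.9426 Hz.
f_beat = |242.9426 − 237.8| = 5.14 Hz.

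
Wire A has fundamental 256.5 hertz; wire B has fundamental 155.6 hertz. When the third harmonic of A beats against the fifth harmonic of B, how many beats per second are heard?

8.5 Hz

Third harmonic of the first: 3·256.5 = 769.5 Hz.
Fifth harmonic of the second: 5·155.6 = 778.0 Hz.
f_beat = |769.5 − 778.0| = 8.5 Hz.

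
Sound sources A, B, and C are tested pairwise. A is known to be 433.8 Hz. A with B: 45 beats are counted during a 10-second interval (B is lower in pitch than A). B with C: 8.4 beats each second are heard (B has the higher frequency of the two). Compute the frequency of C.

420.9 Hz

A–B: Beat frequency = 45/10 = 4.5 Hz.
B is below A, so f_B = 433.8 − 4.5 = 429.3 Hz.
C is below B, so f_C = 429.3 − 8.4 = 420.9 Hz.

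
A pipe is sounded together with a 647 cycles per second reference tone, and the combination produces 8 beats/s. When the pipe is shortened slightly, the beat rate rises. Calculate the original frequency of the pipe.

655 Hz

|f − 647| = 8, so the pipe was at either 639 Hz or 655 Hz.
A shorter pipe has a higher fundamental; the adjustment raises the pipe's frequency.
The beat rate rose, so the adjustment moved the pipe further from 647 Hz — it was already above the reference.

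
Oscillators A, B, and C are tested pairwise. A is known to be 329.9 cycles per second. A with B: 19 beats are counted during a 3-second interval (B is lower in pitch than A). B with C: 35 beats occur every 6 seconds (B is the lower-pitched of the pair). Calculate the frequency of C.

A–B: Beat frequency = 19/3 = 6.3333 Hz.
B is below A, so f_B = 329.9 − 6.3333 = 323.5667 Hz.
B–C: Beat frequency = 35/6 = 5.8333 Hz.
C is above B, so f_C = 323.5667 + 5.8333 = 329.4 Hz.

329.4 Hz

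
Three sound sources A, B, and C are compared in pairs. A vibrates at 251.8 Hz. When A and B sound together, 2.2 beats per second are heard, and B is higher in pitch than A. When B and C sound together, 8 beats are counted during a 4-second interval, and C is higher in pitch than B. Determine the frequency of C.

B is above A, so f_B = 251.8 + 2.2 = 254 Hz.
B–C: Beat frequency = 8/4 = 2 Hz.
C is above B, so f_C = 254 + 2 = 256 Hz.

256 Hz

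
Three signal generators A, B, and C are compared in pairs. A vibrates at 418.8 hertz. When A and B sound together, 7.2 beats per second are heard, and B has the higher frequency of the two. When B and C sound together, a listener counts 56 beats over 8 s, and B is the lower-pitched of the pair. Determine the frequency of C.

B is above A, so f_B = 418.8 + 7.2 = 426 Hz.
B–C: Beat frequency = 56/8 = 7 Hz.
C is above B, so f_C = 426 + 7 = 433 Hz.

433 Hz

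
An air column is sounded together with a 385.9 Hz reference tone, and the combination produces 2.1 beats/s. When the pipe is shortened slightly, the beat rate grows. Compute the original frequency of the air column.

|f − 385.9| = 2.1, so the air column was at either 383.8 Hz or 388 Hz.
A shorter pipe has a higher fundamental; the adjustment raises the air column's frequency.
The beat rate rose, so the adjustment moved the air column further from 385.9 Hz — it was already above the reference.

388 Hz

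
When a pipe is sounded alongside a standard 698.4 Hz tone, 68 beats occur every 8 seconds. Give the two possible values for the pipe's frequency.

689.9 Hz or 706.9 Hz

Beat frequency = 68/8 = 8.5 Hz.
|f − 698.4| = 8.5, so f = 698.4 ± 8.5.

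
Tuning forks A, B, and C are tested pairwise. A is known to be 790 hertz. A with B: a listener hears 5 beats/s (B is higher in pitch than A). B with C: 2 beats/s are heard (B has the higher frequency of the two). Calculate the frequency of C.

B is above A, so f_B = 790 + 5 = 795 Hz.
C is below B, so f_C = 795 − 2 = 793 Hz.

793 Hz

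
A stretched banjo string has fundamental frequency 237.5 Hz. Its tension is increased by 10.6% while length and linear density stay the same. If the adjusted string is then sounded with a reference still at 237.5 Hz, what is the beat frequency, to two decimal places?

12.27 Hz

For a string, f ∝ √T, so the new frequency is 237.5·√1.106 = 249.7705 Hz.
f_beat = |249.7705 − 237.5| = 12.27 Hz.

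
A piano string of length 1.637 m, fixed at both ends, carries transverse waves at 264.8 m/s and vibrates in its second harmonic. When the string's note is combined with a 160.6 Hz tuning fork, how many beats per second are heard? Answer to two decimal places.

1.16 Hz

For a string fixed at both ends, f_n = n·v/(2L) = 2·264.8/(2·1.637) = 161.7593 Hz.
f_beat = |161.7593 − 160.6| = 1.16 Hz.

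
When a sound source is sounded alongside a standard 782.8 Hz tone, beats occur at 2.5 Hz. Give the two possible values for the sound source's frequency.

780.3 Hz or 785.3 Hz

|f − 782.8| = 2.5, so f = 782.8 ± 2.5.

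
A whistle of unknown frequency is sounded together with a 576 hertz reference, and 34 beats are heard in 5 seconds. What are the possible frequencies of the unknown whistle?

569.2 Hz or 582.8 Hz

Beat frequency = 34/5 = 6.8 Hz.
|f − 576| = 6.8, so f = 576 ± 6.8.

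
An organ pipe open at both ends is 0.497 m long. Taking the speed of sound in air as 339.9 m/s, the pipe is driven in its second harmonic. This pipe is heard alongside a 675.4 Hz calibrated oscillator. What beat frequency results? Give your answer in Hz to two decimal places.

8.50 Hz

Open pipe: f_n = n·v/(2L) = 2·339.9/(2·0.497) = 683.9034 Hz.
f_beat = |683.9034 − 675.4| = 8.50 Hz.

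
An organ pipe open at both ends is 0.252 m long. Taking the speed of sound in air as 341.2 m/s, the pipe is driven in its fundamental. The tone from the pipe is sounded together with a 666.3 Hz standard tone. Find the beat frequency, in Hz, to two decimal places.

Open pipe: f_n = n·v/(2L) = 1·341.2/(2·0.252) = 676.9841 Hz.
f_beat = |676.9841 − 666.3| = 10.68 Hz.

10.68 Hz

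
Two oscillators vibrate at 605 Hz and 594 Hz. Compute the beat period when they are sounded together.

f_beat = |605 − 594| = 11 Hz.
Beat period T = 1 / f_beat = 1 / 11 s.

0.091 s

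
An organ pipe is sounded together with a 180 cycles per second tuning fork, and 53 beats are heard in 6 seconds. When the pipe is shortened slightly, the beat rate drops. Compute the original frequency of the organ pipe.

Beat frequency = 53/6 = 8.8333 Hz.
|f − 180| = 8.8333, so the organ pipe was at either 171.1667 Hz or 188.8333 Hz.
A shorter pipe has a higher fundamental; the adjustment raises the organ pipe's frequency.
The beat rate fell, so the adjustment moved the organ pipe toward 180 Hz — it must have started below the reference.

171.1667 Hz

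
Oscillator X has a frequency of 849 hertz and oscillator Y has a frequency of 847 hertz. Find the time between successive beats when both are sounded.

f_beat = |849 − 847| = 2 Hz.
Beat period T = 1 / f_beat = 1 / 2 s.

0.500 s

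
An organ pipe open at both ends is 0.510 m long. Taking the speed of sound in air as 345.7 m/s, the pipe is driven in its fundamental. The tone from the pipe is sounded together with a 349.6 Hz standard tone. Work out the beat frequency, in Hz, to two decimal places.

10.68 Hz

Open pipe: f_n = n·v/(2L) = 1·345.7/(2·0.510) = 338.9216 Hz.
f_beat = |338.9216 − 349.6| = 10.68 Hz.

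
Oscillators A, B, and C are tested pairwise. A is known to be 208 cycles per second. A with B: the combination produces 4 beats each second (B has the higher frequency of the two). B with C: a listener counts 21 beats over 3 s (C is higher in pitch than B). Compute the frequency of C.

B is above A, so f_B = 208 + 4 = 212 Hz.
B–C: Beat frequency = 21/3 = 7 Hz.
C is above B, so f_C = 212 + 7 = 219 Hz.

219 Hz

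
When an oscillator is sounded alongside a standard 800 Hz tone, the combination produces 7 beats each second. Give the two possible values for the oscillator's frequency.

|f − 800| = 7, so f = 800 ± 7.

793 Hz or 807 Hz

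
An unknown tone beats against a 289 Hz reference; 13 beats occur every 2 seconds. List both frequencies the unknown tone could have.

Beat frequency = 13/2 = 6.5 Hz.
|f − 289| = 6.5, so f = 289 ± 6.5.

282.5 Hz or 295.5 Hz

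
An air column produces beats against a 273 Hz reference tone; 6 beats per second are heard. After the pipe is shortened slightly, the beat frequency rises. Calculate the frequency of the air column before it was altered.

|f − 273| = 6, so the air column was at either 267 Hz or 279 Hz.
A shorter pipe has a higher fundamental; the adjustment raises the air column's frequency.
The beat rate rose, so the adjustment moved the air column further from 273 Hz — it was already above the reference.

279 Hz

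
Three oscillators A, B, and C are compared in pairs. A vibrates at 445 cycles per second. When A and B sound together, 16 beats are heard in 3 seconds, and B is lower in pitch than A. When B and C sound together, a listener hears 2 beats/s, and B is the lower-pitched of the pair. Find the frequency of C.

A–B: Beat frequency = 16/3 = 5.3333 Hz.
B is below A, so f_B = 445 − 5.3333 = 439.6667 Hz.
C is above B, so f_C = 439.6667 + 2 = 441.6667 Hz.

441.6667 Hz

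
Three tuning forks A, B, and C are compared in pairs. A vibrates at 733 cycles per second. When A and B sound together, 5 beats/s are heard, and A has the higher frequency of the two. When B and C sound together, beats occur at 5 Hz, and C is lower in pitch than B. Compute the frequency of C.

B is below A, so f_B = 733 − 5 = 728 Hz.
C is below B, so f_C = 728 − 5 = 723 Hz.

723 Hz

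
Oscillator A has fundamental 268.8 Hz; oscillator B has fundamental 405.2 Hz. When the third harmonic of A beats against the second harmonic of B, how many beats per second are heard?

Third harmonic of the first: 3·268.8 = 806.4 Hz.
Second harmonic of the second: 2·405.2 = 810.4 Hz.
f_beat = |806.4 − 810.4| = 4.0 Hz.

4.0 Hz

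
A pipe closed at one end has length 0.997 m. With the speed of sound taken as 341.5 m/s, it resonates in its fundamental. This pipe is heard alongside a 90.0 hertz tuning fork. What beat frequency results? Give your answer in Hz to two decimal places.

Closed pipe (odd harmonics): f_n = n·v/(4L) = 1·341.5/(4·0.997) = 85.6319 Hz.
f_beat = |85.6319 − 90.0| = 4.37 Hz.

4.37 Hz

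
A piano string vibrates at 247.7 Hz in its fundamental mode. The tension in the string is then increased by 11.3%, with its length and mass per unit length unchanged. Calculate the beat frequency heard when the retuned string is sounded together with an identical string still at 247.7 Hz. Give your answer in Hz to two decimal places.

For a string, f ∝ √T, so the new frequency is 247.7·√1.113 = 261.3206 Hz.
f_beat = |261.3206 − 247.7| = 13.62 Hz.

13.62 Hz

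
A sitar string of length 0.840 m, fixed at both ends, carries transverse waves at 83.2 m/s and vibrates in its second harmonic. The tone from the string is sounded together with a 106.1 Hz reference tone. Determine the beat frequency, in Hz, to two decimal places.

7.05 Hz

For a string fixed at both ends, f_n = n·v/(2L) = 2·83.2/(2·0.840) = 99.0476 Hz.
f_beat = |99.0476 − 106.1| = 7.05 Hz.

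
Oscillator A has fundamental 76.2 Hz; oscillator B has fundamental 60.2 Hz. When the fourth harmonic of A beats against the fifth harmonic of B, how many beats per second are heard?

Fourth harmonic of the first: 4·76.2 = 304.8 Hz.
Fifth harmonic of the second: 5·60.2 = 301.0 Hz.
f_beat = |304.8 − 301.0| = 3.8 Hz.

3.8 Hz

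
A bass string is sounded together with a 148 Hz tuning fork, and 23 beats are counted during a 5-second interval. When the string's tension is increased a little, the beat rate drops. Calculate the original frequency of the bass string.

Beat frequency = 23/5 = 4.6 Hz.
|f − 148| = 4.6, so the bass string was at either 143.4 Hz or 152.6 Hz.
Higher tension means higher frequency; the adjustment raises the bass string's frequency.
The beat rate fell, so the adjustment moved the bass string toward 148 Hz — it must have started below the reference.

143.4 Hz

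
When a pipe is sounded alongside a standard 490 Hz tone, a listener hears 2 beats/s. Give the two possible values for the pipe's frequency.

488 Hz or 492 Hz

|f − 490| = 2, so f = 490 ± 2.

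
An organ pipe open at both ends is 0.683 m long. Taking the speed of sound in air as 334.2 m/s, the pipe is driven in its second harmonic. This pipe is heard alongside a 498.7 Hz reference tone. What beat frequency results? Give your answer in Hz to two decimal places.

Open pipe: f_n = n·v/(2L) = 2·334.2/(2·0.683) = 489.3119 Hz.
f_beat = |489.3119 − 498.7| = 9.39 Hz.

9.39 Hz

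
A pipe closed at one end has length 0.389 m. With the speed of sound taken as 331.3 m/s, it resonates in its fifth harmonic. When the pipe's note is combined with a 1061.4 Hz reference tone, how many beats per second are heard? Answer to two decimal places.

Closed pipe (odd harmonics): f_n = n·v/(4L) = 5·331.3/(4·0.389) = 1064.5887 Hz.
f_beat = |1064.5887 − 1061.4| = 3.19 Hz.

3.19 Hz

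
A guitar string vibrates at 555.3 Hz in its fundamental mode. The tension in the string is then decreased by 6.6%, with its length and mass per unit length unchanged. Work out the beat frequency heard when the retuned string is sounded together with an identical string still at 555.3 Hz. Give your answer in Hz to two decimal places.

18.64 Hz

For a string, f ∝ √T, so the new frequency is 555.3·√0.934 = 536.6623 Hz.
f_beat = |536.6623 − 555.3| = 18.64 Hz.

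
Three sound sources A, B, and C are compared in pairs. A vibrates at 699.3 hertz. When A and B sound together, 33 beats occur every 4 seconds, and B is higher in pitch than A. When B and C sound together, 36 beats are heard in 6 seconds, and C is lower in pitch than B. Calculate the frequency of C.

A–B: Beat frequency = 33/4 = 8.25 Hz.
B is above A, so f_B = 699.3 + 8.25 = 707.55 Hz.
B–C: Beat frequency = 36/6 = 6 Hz.
C is below B, so f_C = 707.55 − 6 = 701.55 Hz.

701.55 Hz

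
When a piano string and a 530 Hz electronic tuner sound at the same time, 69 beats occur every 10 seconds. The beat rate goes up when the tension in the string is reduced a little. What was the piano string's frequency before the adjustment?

523.1 Hz

Beat frequency = 69/10 = 6.9 Hz.
|f − 530| = 6.9, so the piano string was at either 523.1 Hz or 536.9 Hz.
Lower tension means lower frequency; the adjustment lowers the piano string's frequency.
The beat rate rose, so the adjustment moved the piano string further from 530 Hz — it was already below the reference.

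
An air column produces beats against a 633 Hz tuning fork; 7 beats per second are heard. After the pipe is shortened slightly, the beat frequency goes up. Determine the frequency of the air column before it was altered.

640 Hz

|f − 633| = 7, so the air column was at either 626 Hz or 640 Hz.
A shorter pipe has a higher fundamental; the adjustment raises the air column's frequency.
The beat rate rose, so the adjustment moved the air column further from 633 Hz — it was already above the reference.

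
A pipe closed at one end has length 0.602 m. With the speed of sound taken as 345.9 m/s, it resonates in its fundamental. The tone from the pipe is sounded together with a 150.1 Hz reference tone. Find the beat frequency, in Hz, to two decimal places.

Closed pipe (odd harmonics): f_n = n·v/(4L) = 1·345.9/(4·0.602) = 143.6462 Hz.
f_beat = |143.6462 − 150.1| = 6.45 Hz.

6.45 Hz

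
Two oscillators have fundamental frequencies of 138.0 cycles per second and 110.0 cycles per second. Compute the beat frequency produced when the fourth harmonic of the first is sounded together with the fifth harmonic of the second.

Fourth harmonic of the first: 4·138.0 = 552.0 Hz.
Fifth harmonic of the second: 5·110.0 = 550.0 Hz.
f_beat = |552.0 − 550.0| = 2.0 Hz.

2.0 Hz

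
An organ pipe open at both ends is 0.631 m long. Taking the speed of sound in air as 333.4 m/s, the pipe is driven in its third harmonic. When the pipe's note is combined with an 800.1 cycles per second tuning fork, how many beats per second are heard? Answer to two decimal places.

7.55 Hz

Open pipe: f_n = n·v/(2L) = 3·333.4/(2·0.631) = 792.5515 Hz.
f_beat = |792.5515 − 800.1| = 7.55 Hz.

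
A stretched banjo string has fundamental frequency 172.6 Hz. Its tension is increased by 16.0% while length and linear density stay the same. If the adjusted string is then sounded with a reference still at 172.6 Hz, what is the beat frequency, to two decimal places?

For a string, f ∝ √T, so the new frequency is 172.6·√1.160 = 185.8959 Hz.
f_beat = |185.8959 − 172.6| = 13.30 Hz.

13.30 Hz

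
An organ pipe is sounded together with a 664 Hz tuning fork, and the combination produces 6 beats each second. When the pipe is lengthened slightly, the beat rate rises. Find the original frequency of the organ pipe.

|f − 664| = 6, so the organ pipe was at either 658 Hz or 670 Hz.
A longer pipe has a lower fundamental; the adjustment lowers the organ pipe's frequency.
The beat rate rose, so the adjustment moved the organ pipe further from 664 Hz — it was already below the reference.

658 Hz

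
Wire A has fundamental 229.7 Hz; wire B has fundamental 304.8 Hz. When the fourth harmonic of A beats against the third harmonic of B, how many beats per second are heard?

4.4 Hz

Fourth harmonic of the first: 4·229.7 = 918.8 Hz.
Third harmonic of the second: 3·304.8 = 914.4 Hz.
f_beat = |918.8 − 914.4| = 4.4 Hz.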